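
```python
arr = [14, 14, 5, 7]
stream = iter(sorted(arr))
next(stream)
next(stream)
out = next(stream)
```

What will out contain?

Step 1: sorted([14, 14, 5, 7]) = [5, 7, 14, 14].
Step 2: Create iterator and skip 2 elements.
Step 3: next() returns 14.
Therefore out = 14.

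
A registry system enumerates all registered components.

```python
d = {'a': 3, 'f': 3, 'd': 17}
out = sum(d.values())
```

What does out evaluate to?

Step 1: d.values() = [3, 3, 17].
Step 2: sum = 23.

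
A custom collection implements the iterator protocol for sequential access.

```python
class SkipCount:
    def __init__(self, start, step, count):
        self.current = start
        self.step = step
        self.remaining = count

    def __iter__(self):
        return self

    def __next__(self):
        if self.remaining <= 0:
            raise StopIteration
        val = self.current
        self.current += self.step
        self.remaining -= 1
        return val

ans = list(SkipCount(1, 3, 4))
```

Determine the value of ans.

Step 1: SkipCount starts at 1, increments by 3, for 4 steps:
  Yield 1, then current += 3
  Yield 4, then current += 3
  Yield 7, then current += 3
  Yield 10, then current += 3
Therefore ans = [1, 4, 7, 10].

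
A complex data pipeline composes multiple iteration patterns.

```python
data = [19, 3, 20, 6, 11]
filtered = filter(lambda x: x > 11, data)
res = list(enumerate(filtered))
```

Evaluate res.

Step 1: Filter [19, 3, 20, 6, 11] for > 11: [19, 20].
Step 2: enumerate re-indexes from 0: [(0, 19), (1, 20)].
Therefore res = [(0, 19), (1, 20)].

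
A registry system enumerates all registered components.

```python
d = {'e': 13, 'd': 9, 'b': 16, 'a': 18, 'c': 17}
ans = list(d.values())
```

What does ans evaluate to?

Step 1: d.values() returns the dictionary values in insertion order.
Therefore ans = [13, 9, 16, 18, 17].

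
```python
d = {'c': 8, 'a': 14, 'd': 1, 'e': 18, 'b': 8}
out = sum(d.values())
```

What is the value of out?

Step 1: d.values() = [8, 14, 1, 18, 8].
Step 2: sum = 49.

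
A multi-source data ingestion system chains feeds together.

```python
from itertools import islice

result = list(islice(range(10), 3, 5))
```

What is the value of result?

Step 1: islice(range(10), 3, 5) takes elements at indices [3, 5).
Step 2: Elements: [3, 4].
Therefore result = [3, 4].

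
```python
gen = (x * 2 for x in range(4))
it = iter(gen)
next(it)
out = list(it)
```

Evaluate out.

Step 1: Generator produces [0, 2, 4, 6].
Step 2: next(it) consumes first element (0).
Step 3: list(it) collects remaining: [2, 4, 6].
Therefore out = [2, 4, 6].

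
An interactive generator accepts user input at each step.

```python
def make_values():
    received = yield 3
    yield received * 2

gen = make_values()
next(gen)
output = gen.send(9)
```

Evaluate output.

Step 1: next(gen) advances to first yield, producing 3.
Step 2: send(9) resumes, received = 9.
Step 3: yield received * 2 = 9 * 2 = 18.
Therefore output = 18.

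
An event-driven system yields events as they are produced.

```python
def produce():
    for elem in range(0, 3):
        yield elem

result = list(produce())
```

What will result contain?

Step 1: The generator yields each value from range(0, 3).
Step 2: list() consumes all yields: [0, 1, 2].
Therefore result = [0, 1, 2].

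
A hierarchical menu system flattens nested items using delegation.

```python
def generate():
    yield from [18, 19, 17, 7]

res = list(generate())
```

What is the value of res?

Step 1: yield from delegates to the iterable, yielding each element.
Step 2: Collected values: [18, 19, 17, 7].
Therefore res = [18, 19, 17, 7].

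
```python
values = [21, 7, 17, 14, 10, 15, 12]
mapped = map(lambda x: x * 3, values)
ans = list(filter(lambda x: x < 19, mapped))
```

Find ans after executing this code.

Step 1: Map x * 3:
  21 -> 63
  7 -> 21
  17 -> 51
  14 -> 42
  10 -> 30
  15 -> 45
  12 -> 36
Step 2: Filter for < 19:
  63: removed
  21: removed
  51: removed
  42: removed
  30: removed
  45: removed
  36: removed
Therefore ans = [].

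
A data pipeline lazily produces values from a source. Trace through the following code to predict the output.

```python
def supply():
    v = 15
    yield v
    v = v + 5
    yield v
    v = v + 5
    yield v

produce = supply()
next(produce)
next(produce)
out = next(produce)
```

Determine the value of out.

Step 1: Trace through generator execution:
  Yield 1: v starts at 15, yield 15
  Yield 2: v = 15 + 5 = 20, yield 20
  Yield 3: v = 20 + 5 = 25, yield 25
Step 2: First next() gets 15, second next() gets the second value, third next() yields 25.
Therefore out = 25.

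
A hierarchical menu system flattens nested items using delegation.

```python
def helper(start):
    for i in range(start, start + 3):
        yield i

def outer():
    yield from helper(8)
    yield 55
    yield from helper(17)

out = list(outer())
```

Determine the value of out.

Step 1: outer() delegates to helper(8):
  yield 8
  yield 9
  yield 10
Step 2: yield 55
Step 3: Delegates to helper(17):
  yield 17
  yield 18
  yield 19
Therefore out = [8, 9, 10, 55, 17, 18, 19].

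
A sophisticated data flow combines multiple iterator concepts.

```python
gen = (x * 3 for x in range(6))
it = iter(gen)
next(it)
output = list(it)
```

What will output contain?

Step 1: Generator produces [0, 3, 6, 9, 12, 15].
Step 2: next(it) consumes first element (0).
Step 3: list(it) collects remaining: [3, 6, 9, 12, 15].
Therefore output = [3, 6, 9, 12, 15].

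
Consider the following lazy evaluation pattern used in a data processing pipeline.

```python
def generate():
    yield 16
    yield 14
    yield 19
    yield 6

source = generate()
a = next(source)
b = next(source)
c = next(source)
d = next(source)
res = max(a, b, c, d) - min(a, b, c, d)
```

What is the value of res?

Step 1: Create generator and consume all values:
  a = next(source) = 16
  b = next(source) = 14
  c = next(source) = 19
  d = next(source) = 6
Step 2: max = 19, min = 6, res = 19 - 6 = 13.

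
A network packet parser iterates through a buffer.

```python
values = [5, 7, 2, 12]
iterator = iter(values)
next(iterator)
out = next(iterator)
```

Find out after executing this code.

Step 1: Create iterator over [5, 7, 2, 12].
Step 2: next() consumes 5.
Step 3: next() returns 7.
Therefore out = 7.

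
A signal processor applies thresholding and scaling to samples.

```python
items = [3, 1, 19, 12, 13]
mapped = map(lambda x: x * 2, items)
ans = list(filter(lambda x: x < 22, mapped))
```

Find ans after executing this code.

Step 1: Map x * 2:
  3 -> 6
  1 -> 2
  19 -> 38
  12 -> 24
  13 -> 26
Step 2: Filter for < 22:
  6: kept
  2: kept
  38: removed
  24: removed
  26: removed
Therefore ans = [6, 2].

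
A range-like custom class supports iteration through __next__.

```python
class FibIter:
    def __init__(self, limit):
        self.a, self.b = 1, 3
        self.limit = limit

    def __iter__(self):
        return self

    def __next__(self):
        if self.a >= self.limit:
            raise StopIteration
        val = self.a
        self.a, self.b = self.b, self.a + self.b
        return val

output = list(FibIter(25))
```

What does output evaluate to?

Step 1: Fibonacci-like sequence (a=1, b=3) until >= 25:
  Yield 1, then a,b = 3,4
  Yield 3, then a,b = 4,7
  Yield 4, then a,b = 7,11
  Yield 7, then a,b = 11,18
  Yield 11, then a,b = 18,29
  Yield 18, then a,b = 29,47
Step 2: 29 >= 25, stop.
Therefore output = [1, 3, 4, 7, 11, 18].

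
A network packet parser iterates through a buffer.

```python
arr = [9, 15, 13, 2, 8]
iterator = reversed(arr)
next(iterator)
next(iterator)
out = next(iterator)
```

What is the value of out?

Step 1: reversed([9, 15, 13, 2, 8]) gives iterator: [8, 2, 13, 15, 9].
Step 2: First next() = 8, second next() = 2.
Step 3: Third next() = 13.
Therefore out = 13.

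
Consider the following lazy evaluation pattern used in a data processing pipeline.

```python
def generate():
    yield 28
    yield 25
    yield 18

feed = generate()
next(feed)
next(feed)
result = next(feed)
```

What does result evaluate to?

Step 1: generate() creates a generator.
Step 2: next(feed) yields 28 (consumed and discarded).
Step 3: next(feed) yields 25 (consumed and discarded).
Step 4: next(feed) yields 18, assigned to result.
Therefore result = 18.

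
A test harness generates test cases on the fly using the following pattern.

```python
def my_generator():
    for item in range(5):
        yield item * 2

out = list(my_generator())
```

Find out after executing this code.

Step 1: For each item in range(5), yield item * 2:
  item=0: yield 0 * 2 = 0
  item=1: yield 1 * 2 = 2
  item=2: yield 2 * 2 = 4
  item=3: yield 3 * 2 = 6
  item=4: yield 4 * 2 = 8
Therefore out = [0, 2, 4, 6, 8].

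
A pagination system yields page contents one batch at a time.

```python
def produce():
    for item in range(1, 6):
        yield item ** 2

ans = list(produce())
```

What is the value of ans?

Step 1: For each item in range(1, 6), yield item**2:
  item=1: yield 1**2 = 1
  item=2: yield 2**2 = 4
  item=3: yield 3**2 = 9
  item=4: yield 4**2 = 16
  item=5: yield 5**2 = 25
Therefore ans = [1, 4, 9, 16, 25].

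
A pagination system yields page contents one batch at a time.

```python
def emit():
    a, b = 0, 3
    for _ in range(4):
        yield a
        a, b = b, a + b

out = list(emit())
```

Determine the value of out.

Step 1: Fibonacci-like sequence starting with a=0, b=3:
  Iteration 1: yield a=0, then a,b = 3,3
  Iteration 2: yield a=3, then a,b = 3,6
  Iteration 3: yield a=3, then a,b = 6,9
  Iteration 4: yield a=6, then a,b = 9,15
Therefore out = [0, 3, 3, 6].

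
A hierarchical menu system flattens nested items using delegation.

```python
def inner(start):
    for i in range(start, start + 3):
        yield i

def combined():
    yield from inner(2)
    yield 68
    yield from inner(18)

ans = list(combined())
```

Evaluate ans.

Step 1: combined() delegates to inner(2):
  yield 2
  yield 3
  yield 4
Step 2: yield 68
Step 3: Delegates to inner(18):
  yield 18
  yield 19
  yield 20
Therefore ans = [2, 3, 4, 68, 18, 19, 20].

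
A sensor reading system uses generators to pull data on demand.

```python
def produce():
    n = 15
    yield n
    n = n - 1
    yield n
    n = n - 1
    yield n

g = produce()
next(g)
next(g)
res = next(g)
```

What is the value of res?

Step 1: Trace through generator execution:
  Yield 1: n starts at 15, yield 15
  Yield 2: n = 15 - 1 = 14, yield 14
  Yield 3: n = 14 - 1 = 13, yield 13
Step 2: First next() gets 15, second next() gets the second value, third next() yields 13.
Therefore res = 13.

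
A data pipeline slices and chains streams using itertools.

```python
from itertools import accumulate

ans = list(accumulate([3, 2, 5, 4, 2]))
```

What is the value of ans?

Step 1: accumulate computes running sums:
  + 3 = 3
  + 2 = 5
  + 5 = 10
  + 4 = 14
  + 2 = 16
Therefore ans = [3, 5, 10, 14, 16].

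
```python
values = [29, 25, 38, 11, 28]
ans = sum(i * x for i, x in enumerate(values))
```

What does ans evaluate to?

Step 1: Compute i * x for each (i, x) in enumerate([29, 25, 38, 11, 28]):
  i=0, x=29: 0*29 = 0
  i=1, x=25: 1*25 = 25
  i=2, x=38: 2*38 = 76
  i=3, x=11: 3*11 = 33
  i=4, x=28: 4*28 = 112
Step 2: sum = 0 + 25 + 76 + 33 + 112 = 246.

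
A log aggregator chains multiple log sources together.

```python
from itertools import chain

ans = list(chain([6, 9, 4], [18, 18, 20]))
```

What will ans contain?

Step 1: chain() concatenates iterables: [6, 9, 4] + [18, 18, 20].
Therefore ans = [6, 9, 4, 18, 18, 20].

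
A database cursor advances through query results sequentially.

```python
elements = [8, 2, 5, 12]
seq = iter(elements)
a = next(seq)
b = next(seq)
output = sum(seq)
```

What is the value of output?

Step 1: Create iterator over [8, 2, 5, 12].
Step 2: a = next() = 8, b = next() = 2.
Step 3: sum() of remaining [5, 12] = 17.
Therefore output = 17.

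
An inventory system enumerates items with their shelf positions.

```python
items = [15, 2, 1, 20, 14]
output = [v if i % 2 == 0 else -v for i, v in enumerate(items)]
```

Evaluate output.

Step 1: For each (i, v), keep v if i is even, negate if odd:
  i=0 (even): keep 15
  i=1 (odd): negate to -2
  i=2 (even): keep 1
  i=3 (odd): negate to -20
  i=4 (even): keep 14
Therefore output = [15, -2, 1, -20, 14].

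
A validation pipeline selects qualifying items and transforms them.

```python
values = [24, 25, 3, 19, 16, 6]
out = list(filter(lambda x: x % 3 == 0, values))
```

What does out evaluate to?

Step 1: Filter elements divisible by 3:
  24 % 3 = 0: kept
  25 % 3 = 1: removed
  3 % 3 = 0: kept
  19 % 3 = 1: removed
  16 % 3 = 1: removed
  6 % 3 = 0: kept
Therefore out = [24, 3, 6].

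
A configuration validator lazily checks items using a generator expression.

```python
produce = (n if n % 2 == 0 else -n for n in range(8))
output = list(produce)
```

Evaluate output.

Step 1: For each n in range(8), yield n if even, else -n:
  n=0: even, yield 0
  n=1: odd, yield -1
  n=2: even, yield 2
  n=3: odd, yield -3
  n=4: even, yield 4
  n=5: odd, yield -5
  n=6: even, yield 6
  n=7: odd, yield -7
Therefore output = [0, -1, 2, -3, 4, -5, 6, -7].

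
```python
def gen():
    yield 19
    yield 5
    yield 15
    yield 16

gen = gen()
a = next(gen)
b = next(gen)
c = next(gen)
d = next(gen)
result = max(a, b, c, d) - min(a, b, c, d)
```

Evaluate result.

Step 1: Create generator and consume all values:
  a = next(gen) = 19
  b = next(gen) = 5
  c = next(gen) = 15
  d = next(gen) = 16
Step 2: max = 19, min = 5, result = 19 - 5 = 14.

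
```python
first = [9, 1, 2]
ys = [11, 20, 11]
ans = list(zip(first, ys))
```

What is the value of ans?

Step 1: zip pairs elements at same index:
  Index 0: (9, 11)
  Index 1: (1, 20)
  Index 2: (2, 11)
Therefore ans = [(9, 11), (1, 20), (2, 11)].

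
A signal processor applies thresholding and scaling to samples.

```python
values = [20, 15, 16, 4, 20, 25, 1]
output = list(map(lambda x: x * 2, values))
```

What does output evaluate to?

Step 1: Apply lambda x: x * 2 to each element:
  20 -> 40
  15 -> 30
  16 -> 32
  4 -> 8
  20 -> 40
  25 -> 50
  1 -> 2
Therefore output = [40, 30, 32, 8, 40, 50, 2].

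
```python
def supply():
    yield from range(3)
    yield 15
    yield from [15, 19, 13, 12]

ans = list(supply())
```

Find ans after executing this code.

Step 1: Trace yields in order:
  yield 0
  yield 1
  yield 2
  yield 15
  yield 15
  yield 19
  yield 13
  yield 12
Therefore ans = [0, 1, 2, 15, 15, 19, 13, 12].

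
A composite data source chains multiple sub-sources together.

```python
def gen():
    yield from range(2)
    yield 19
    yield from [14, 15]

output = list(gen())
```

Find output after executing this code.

Step 1: Trace yields in order:
  yield 0
  yield 1
  yield 19
  yield 14
  yield 15
Therefore output = [0, 1, 19, 14, 15].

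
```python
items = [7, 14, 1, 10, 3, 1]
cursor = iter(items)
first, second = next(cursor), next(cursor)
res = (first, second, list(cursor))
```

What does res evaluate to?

Step 1: Create iterator over [7, 14, 1, 10, 3, 1].
Step 2: first = 7, second = 14.
Step 3: Remaining elements: [1, 10, 3, 1].
Therefore res = (7, 14, [1, 10, 3, 1]).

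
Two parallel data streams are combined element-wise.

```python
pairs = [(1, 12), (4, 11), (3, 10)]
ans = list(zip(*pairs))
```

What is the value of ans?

Step 1: zip(*pairs) transposes: unzips [(1, 12), (4, 11), (3, 10)] into separate sequences.
Step 2: First elements: (1, 4, 3), second elements: (12, 11, 10).
Therefore ans = [(1, 4, 3), (12, 11, 10)].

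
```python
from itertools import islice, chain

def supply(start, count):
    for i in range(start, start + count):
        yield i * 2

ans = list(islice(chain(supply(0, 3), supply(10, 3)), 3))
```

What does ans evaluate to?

Step 1: supply(0, 3) yields [0, 2, 4].
Step 2: supply(10, 3) yields [20, 22, 24].
Step 3: chain concatenates: [0, 2, 4, 20, 22, 24].
Step 4: islice takes first 3: [0, 2, 4].
Therefore ans = [0, 2, 4].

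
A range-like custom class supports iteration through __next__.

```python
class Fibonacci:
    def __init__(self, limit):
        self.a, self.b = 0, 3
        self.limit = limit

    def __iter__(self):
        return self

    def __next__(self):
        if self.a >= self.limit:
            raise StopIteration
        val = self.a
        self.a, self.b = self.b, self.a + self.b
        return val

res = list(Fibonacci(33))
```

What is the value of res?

Step 1: Fibonacci-like sequence (a=0, b=3) until >= 33:
  Yield 0, then a,b = 3,3
  Yield 3, then a,b = 3,6
  Yield 3, then a,b = 6,9
  Yield 6, then a,b = 9,15
  Yield 9, then a,b = 15,24
  Yield 15, then a,b = 24,39
  Yield 24, then a,b = 39,63
Step 2: 39 >= 33, stop.
Therefore res = [0, 3, 3, 6, 9, 15, 24].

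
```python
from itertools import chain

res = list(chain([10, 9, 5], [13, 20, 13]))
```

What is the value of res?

Step 1: chain() concatenates iterables: [10, 9, 5] + [13, 20, 13].
Therefore res = [10, 9, 5, 13, 20, 13].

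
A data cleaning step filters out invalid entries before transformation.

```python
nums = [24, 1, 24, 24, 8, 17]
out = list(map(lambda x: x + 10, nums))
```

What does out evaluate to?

Step 1: Apply lambda x: x + 10 to each element:
  24 -> 34
  1 -> 11
  24 -> 34
  24 -> 34
  8 -> 18
  17 -> 27
Therefore out = [34, 11, 34, 34, 18, 27].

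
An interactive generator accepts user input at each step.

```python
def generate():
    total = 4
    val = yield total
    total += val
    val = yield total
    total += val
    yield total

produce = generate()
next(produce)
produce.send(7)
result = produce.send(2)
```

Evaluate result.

Step 1: next() -> yield total=4.
Step 2: send(7) -> val=7, total = 4+7 = 11, yield 11.
Step 3: send(2) -> val=2, total = 11+2 = 13, yield 13.
Therefore result = 13.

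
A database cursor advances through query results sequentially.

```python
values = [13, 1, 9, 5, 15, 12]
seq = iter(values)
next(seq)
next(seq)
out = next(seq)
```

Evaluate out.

Step 1: Create iterator over [13, 1, 9, 5, 15, 12].
Step 2: next() consumes 13.
Step 3: next() consumes 1.
Step 4: next() returns 9.
Therefore out = 9.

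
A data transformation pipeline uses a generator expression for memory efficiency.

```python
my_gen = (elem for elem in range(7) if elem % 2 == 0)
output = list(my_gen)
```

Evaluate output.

Step 1: Filter range(7) keeping only even values:
  elem=0: even, included
  elem=1: odd, excluded
  elem=2: even, included
  elem=3: odd, excluded
  elem=4: even, included
  elem=5: odd, excluded
  elem=6: even, included
Therefore output = [0, 2, 4, 6].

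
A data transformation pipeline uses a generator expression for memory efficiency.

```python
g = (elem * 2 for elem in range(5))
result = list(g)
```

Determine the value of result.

Step 1: For each elem in range(5), compute elem*2:
  elem=0: 0*2 = 0
  elem=1: 1*2 = 2
  elem=2: 2*2 = 4
  elem=3: 3*2 = 6
  elem=4: 4*2 = 8
Therefore result = [0, 2, 4, 6, 8].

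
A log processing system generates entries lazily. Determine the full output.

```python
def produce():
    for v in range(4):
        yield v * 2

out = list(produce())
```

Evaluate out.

Step 1: For each v in range(4), yield v * 2:
  v=0: yield 0 * 2 = 0
  v=1: yield 1 * 2 = 2
  v=2: yield 2 * 2 = 4
  v=3: yield 3 * 2 = 6
Therefore out = [0, 2, 4, 6].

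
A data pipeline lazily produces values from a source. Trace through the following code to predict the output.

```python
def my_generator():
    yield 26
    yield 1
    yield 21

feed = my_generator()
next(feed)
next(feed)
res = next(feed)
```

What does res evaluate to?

Step 1: my_generator() creates a generator.
Step 2: next(feed) yields 26 (consumed and discarded).
Step 3: next(feed) yields 1 (consumed and discarded).
Step 4: next(feed) yields 21, assigned to res.
Therefore res = 21.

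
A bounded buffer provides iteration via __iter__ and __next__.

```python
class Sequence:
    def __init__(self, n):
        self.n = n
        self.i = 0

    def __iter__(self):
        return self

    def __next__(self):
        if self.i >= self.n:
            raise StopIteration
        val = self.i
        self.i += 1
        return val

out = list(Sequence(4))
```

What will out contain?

Step 1: Sequence(4) creates an iterator counting 0 to 3.
Step 2: list() consumes all values: [0, 1, 2, 3].
Therefore out = [0, 1, 2, 3].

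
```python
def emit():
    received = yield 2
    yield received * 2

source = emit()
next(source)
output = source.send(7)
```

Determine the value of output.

Step 1: next(source) advances to first yield, producing 2.
Step 2: send(7) resumes, received = 7.
Step 3: yield received * 2 = 7 * 2 = 14.
Therefore output = 14.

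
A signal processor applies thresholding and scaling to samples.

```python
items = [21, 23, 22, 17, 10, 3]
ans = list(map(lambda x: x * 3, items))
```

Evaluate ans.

Step 1: Apply lambda x: x * 3 to each element:
  21 -> 63
  23 -> 69
  22 -> 66
  17 -> 51
  10 -> 30
  3 -> 9
Therefore ans = [63, 69, 66, 51, 30, 9].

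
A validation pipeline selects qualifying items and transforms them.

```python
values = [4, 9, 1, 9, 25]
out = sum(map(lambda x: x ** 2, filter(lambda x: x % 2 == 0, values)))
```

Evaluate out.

Step 1: Filter even numbers from [4, 9, 1, 9, 25]: [4]
Step 2: Square each: [16]
Step 3: Sum = 16.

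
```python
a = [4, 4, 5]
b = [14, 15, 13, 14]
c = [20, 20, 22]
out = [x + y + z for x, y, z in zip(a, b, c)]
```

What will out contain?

Step 1: zip three lists (truncates to shortest, len=3):
  4 + 14 + 20 = 38
  4 + 15 + 20 = 39
  5 + 13 + 22 = 40
Therefore out = [38, 39, 40].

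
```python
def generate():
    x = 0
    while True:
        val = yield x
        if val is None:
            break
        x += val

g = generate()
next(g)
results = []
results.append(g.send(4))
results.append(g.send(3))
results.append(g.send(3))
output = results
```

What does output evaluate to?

Step 1: next(g) -> yield 0.
Step 2: send(4) -> x = 4, yield 4.
Step 3: send(3) -> x = 7, yield 7.
Step 4: send(3) -> x = 10, yield 10.
Therefore output = [4, 7, 10].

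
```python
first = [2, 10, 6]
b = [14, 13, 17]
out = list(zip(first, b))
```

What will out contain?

Step 1: zip pairs elements at same index:
  Index 0: (2, 14)
  Index 1: (10, 13)
  Index 2: (6, 17)
Therefore out = [(2, 14), (10, 13), (6, 17)].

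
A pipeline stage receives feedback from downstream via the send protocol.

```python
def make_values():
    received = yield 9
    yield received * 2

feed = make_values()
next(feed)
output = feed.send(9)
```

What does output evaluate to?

Step 1: next(feed) advances to first yield, producing 9.
Step 2: send(9) resumes, received = 9.
Step 3: yield received * 2 = 9 * 2 = 18.
Therefore output = 18.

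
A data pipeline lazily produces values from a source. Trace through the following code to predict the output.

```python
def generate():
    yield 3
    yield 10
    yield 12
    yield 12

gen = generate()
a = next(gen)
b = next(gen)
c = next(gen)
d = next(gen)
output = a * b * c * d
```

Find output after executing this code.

Step 1: Create generator and consume all values:
  a = next(gen) = 3
  b = next(gen) = 10
  c = next(gen) = 12
  d = next(gen) = 12
Step 2: output = 3 * 10 * 12 * 12 = 4320.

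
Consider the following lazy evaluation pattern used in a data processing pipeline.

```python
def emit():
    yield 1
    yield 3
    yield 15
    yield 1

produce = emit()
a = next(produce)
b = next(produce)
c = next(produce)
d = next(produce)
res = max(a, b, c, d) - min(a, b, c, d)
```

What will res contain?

Step 1: Create generator and consume all values:
  a = next(produce) = 1
  b = next(produce) = 3
  c = next(produce) = 15
  d = next(produce) = 1
Step 2: max = 15, min = 1, res = 15 - 1 = 14.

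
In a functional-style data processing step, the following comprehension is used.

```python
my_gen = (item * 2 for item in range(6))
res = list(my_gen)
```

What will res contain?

Step 1: For each item in range(6), compute item*2:
  item=0: 0*2 = 0
  item=1: 1*2 = 2
  item=2: 2*2 = 4
  item=3: 3*2 = 6
  item=4: 4*2 = 8
  item=5: 5*2 = 10
Therefore res = [0, 2, 4, 6, 8, 10].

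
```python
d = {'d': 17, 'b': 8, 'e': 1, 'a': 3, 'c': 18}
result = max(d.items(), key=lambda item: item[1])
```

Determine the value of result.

Step 1: Find item with maximum value:
  ('d', 17)
  ('b', 8)
  ('e', 1)
  ('a', 3)
  ('c', 18)
Step 2: Maximum value is 18 at key 'c'.
Therefore result = ('c', 18).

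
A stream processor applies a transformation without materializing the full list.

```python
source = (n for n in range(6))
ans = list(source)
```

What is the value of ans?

Step 1: Generator expression iterates range(6): [0, 1, 2, 3, 4, 5].
Step 2: list() collects all values.
Therefore ans = [0, 1, 2, 3, 4, 5].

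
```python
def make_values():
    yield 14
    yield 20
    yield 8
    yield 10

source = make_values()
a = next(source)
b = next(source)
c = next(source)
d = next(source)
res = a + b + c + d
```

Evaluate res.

Step 1: Create generator and consume all values:
  a = next(source) = 14
  b = next(source) = 20
  c = next(source) = 8
  d = next(source) = 10
Step 2: res = 14 + 20 + 8 + 10 = 52.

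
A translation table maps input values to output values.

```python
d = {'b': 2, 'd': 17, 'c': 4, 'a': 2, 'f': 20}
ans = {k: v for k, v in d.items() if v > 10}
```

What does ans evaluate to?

Step 1: Filter items where value > 10:
  'b': 2 <= 10: removed
  'd': 17 > 10: kept
  'c': 4 <= 10: removed
  'a': 2 <= 10: removed
  'f': 20 > 10: kept
Therefore ans = {'d': 17, 'f': 20}.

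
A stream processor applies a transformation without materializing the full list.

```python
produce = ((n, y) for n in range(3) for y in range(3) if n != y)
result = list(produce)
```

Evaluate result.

Step 1: Nested generator over range(3) x range(3) where n != y:
  (0, 0): excluded (n == y)
  (0, 1): included
  (0, 2): included
  (1, 0): included
  (1, 1): excluded (n == y)
  (1, 2): included
  (2, 0): included
  (2, 1): included
  (2, 2): excluded (n == y)
Therefore result = [(0, 1), (0, 2), (1, 0), (1, 2), (2, 0), (2, 1)].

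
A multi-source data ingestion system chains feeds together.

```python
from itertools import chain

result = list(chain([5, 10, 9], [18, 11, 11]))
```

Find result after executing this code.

Step 1: chain() concatenates iterables: [5, 10, 9] + [18, 11, 11].
Therefore result = [5, 10, 9, 18, 11, 11].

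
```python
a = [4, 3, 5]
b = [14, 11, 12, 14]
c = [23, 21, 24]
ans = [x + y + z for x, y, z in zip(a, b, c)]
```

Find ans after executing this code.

Step 1: zip three lists (truncates to shortest, len=3):
  4 + 14 + 23 = 41
  3 + 11 + 21 = 35
  5 + 12 + 24 = 41
Therefore ans = [41, 35, 41].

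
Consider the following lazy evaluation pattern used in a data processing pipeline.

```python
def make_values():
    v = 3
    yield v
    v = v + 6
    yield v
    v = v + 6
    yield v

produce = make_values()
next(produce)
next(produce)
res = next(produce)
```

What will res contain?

Step 1: Trace through generator execution:
  Yield 1: v starts at 3, yield 3
  Yield 2: v = 3 + 6 = 9, yield 9
  Yield 3: v = 9 + 6 = 15, yield 15
Step 2: First next() gets 3, second next() gets the second value, third next() yields 15.
Therefore res = 15.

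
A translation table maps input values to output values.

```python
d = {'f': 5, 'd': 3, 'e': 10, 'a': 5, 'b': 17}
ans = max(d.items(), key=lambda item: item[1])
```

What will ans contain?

Step 1: Find item with maximum value:
  ('f', 5)
  ('d', 3)
  ('e', 10)
  ('a', 5)
  ('b', 17)
Step 2: Maximum value is 17 at key 'b'.
Therefore ans = ('b', 17).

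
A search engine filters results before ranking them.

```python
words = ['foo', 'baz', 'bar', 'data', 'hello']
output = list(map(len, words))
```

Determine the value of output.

Step 1: Map len() to each word:
  'foo' -> 3
  'baz' -> 3
  'bar' -> 3
  'data' -> 4
  'hello' -> 5
Therefore output = [3, 3, 3, 4, 5].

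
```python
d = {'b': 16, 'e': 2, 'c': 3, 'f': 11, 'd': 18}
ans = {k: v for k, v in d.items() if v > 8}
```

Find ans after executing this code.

Step 1: Filter items where value > 8:
  'b': 16 > 8: kept
  'e': 2 <= 8: removed
  'c': 3 <= 8: removed
  'f': 11 > 8: kept
  'd': 18 > 8: kept
Therefore ans = {'b': 16, 'f': 11, 'd': 18}.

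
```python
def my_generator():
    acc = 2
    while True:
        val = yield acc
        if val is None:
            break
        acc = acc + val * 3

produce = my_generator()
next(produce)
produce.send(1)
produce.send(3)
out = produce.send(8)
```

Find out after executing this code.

Step 1: next() -> yield acc=2.
Step 2: send(1) -> val=1, acc = 2 + 1*3 = 5, yield 5.
Step 3: send(3) -> val=3, acc = 5 + 3*3 = 14, yield 14.
Step 4: send(8) -> val=8, acc = 14 + 8*3 = 38, yield 38.
Therefore out = 38.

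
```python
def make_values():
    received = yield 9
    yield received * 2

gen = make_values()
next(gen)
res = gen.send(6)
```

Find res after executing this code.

Step 1: next(gen) advances to first yield, producing 9.
Step 2: send(6) resumes, received = 6.
Step 3: yield received * 2 = 6 * 2 = 12.
Therefore res = 12.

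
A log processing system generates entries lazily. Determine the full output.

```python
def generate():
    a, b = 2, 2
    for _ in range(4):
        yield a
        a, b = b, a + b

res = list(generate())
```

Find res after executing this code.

Step 1: Fibonacci-like sequence starting with a=2, b=2:
  Iteration 1: yield a=2, then a,b = 2,4
  Iteration 2: yield a=2, then a,b = 4,6
  Iteration 3: yield a=4, then a,b = 6,10
  Iteration 4: yield a=6, then a,b = 10,16
Therefore res = [2, 2, 4, 6].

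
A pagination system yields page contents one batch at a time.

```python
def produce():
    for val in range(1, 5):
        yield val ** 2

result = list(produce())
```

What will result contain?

Step 1: For each val in range(1, 5), yield val**2:
  val=1: yield 1**2 = 1
  val=2: yield 2**2 = 4
  val=3: yield 3**2 = 9
  val=4: yield 4**2 = 16
Therefore result = [1, 4, 9, 16].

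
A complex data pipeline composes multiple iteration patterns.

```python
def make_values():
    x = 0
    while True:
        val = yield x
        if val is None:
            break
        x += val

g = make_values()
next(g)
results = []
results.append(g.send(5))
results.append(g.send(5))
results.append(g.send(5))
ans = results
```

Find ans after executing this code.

Step 1: next(g) -> yield 0.
Step 2: send(5) -> x = 5, yield 5.
Step 3: send(5) -> x = 10, yield 10.
Step 4: send(5) -> x = 15, yield 15.
Therefore ans = [5, 10, 15].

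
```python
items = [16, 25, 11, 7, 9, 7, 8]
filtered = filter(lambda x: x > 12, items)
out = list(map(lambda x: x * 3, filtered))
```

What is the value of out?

Step 1: Filter items for elements > 12:
  16: kept
  25: kept
  11: removed
  7: removed
  9: removed
  7: removed
  8: removed
Step 2: Map x * 3 on filtered [16, 25]:
  16 -> 48
  25 -> 75
Therefore out = [48, 75].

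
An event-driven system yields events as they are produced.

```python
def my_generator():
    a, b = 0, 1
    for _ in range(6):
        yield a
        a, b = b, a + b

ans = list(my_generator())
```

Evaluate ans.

Step 1: Fibonacci-like sequence starting with a=0, b=1:
  Iteration 1: yield a=0, then a,b = 1,1
  Iteration 2: yield a=1, then a,b = 1,2
  Iteration 3: yield a=1, then a,b = 2,3
  Iteration 4: yield a=2, then a,b = 3,5
  Iteration 5: yield a=3, then a,b = 5,8
  Iteration 6: yield a=5, then a,b = 8,13
Therefore ans = [0, 1, 1, 2, 3, 5].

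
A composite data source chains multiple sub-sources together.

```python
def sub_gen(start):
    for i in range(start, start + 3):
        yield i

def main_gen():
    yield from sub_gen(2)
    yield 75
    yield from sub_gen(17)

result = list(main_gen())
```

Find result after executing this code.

Step 1: main_gen() delegates to sub_gen(2):
  yield 2
  yield 3
  yield 4
Step 2: yield 75
Step 3: Delegates to sub_gen(17):
  yield 17
  yield 18
  yield 19
Therefore result = [2, 3, 4, 75, 17, 18, 19].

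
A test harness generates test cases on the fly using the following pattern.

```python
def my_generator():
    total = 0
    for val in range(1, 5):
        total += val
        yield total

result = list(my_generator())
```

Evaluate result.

Step 1: Generator accumulates running sum:
  val=1: total = 1, yield 1
  val=2: total = 3, yield 3
  val=3: total = 6, yield 6
  val=4: total = 10, yield 10
Therefore result = [1, 3, 6, 10].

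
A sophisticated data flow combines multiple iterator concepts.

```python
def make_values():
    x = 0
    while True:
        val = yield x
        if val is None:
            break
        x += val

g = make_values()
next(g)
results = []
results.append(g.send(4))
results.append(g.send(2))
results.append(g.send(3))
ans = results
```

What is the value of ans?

Step 1: next(g) -> yield 0.
Step 2: send(4) -> x = 4, yield 4.
Step 3: send(2) -> x = 6, yield 6.
Step 4: send(3) -> x = 9, yield 9.
Therefore ans = [4, 6, 9].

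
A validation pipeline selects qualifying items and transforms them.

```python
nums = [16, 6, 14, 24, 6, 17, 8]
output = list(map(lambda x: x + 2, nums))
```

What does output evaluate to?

Step 1: Apply lambda x: x + 2 to each element:
  16 -> 18
  6 -> 8
  14 -> 16
  24 -> 26
  6 -> 8
  17 -> 19
  8 -> 10
Therefore output = [18, 8, 16, 26, 8, 19, 10].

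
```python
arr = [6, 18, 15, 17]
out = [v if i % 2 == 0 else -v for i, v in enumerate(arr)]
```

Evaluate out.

Step 1: For each (i, v), keep v if i is even, negate if odd:
  i=0 (even): keep 6
  i=1 (odd): negate to -18
  i=2 (even): keep 15
  i=3 (odd): negate to -17
Therefore out = [6, -18, 15, -17].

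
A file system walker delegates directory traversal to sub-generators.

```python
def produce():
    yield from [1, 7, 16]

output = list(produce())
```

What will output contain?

Step 1: yield from delegates to the iterable, yielding each element.
Step 2: Collected values: [1, 7, 16].
Therefore output = [1, 7, 16].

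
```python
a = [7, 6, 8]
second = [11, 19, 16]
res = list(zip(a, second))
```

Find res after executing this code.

Step 1: zip pairs elements at same index:
  Index 0: (7, 11)
  Index 1: (6, 19)
  Index 2: (8, 16)
Therefore res = [(7, 11), (6, 19), (8, 16)].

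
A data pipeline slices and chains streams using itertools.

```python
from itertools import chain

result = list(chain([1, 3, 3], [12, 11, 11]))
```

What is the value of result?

Step 1: chain() concatenates iterables: [1, 3, 3] + [12, 11, 11].
Therefore result = [1, 3, 3, 12, 11, 11].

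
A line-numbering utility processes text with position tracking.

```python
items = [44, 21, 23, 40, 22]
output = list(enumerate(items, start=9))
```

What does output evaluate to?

Step 1: enumerate with start=9:
  (9, 44)
  (10, 21)
  (11, 23)
  (12, 40)
  (13, 22)
Therefore output = [(9, 44), (10, 21), (11, 23), (12, 40), (13, 22)].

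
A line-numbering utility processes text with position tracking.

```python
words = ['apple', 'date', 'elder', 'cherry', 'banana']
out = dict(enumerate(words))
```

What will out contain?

Step 1: enumerate pairs indices with words:
  0 -> 'apple'
  1 -> 'date'
  2 -> 'elder'
  3 -> 'cherry'
  4 -> 'banana'
Therefore out = {0: 'apple', 1: 'date', 2: 'elder', 3: 'cherry', 4: 'banana'}.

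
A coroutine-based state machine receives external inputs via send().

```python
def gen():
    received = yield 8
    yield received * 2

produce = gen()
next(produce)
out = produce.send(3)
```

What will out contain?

Step 1: next(produce) advances to first yield, producing 8.
Step 2: send(3) resumes, received = 3.
Step 3: yield received * 2 = 3 * 2 = 6.
Therefore out = 6.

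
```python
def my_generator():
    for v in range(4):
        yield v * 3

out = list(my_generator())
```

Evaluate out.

Step 1: For each v in range(4), yield v * 3:
  v=0: yield 0 * 3 = 0
  v=1: yield 1 * 3 = 3
  v=2: yield 2 * 3 = 6
  v=3: yield 3 * 3 = 9
Therefore out = [0, 3, 6, 9].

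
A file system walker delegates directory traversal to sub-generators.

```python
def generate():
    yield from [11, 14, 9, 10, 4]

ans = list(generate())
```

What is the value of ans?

Step 1: yield from delegates to the iterable, yielding each element.
Step 2: Collected values: [11, 14, 9, 10, 4].
Therefore ans = [11, 14, 9, 10, 4].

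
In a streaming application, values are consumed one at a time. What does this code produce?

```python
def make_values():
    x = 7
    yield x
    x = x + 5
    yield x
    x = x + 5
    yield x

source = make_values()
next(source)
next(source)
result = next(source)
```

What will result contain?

Step 1: Trace through generator execution:
  Yield 1: x starts at 7, yield 7
  Yield 2: x = 7 + 5 = 12, yield 12
  Yield 3: x = 12 + 5 = 17, yield 17
Step 2: First next() gets 7, second next() gets the second value, third next() yields 17.
Therefore result = 17.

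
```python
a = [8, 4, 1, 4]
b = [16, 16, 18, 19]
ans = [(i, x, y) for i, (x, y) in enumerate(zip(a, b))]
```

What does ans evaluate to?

Step 1: enumerate(zip(a, b)) gives index with paired elements:
  i=0: (8, 16)
  i=1: (4, 16)
  i=2: (1, 18)
  i=3: (4, 19)
Therefore ans = [(0, 8, 16), (1, 4, 16), (2, 1, 18), (3, 4, 19)].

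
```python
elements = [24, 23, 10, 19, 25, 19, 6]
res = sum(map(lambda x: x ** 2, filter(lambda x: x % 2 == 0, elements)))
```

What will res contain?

Step 1: Filter even numbers from [24, 23, 10, 19, 25, 19, 6]: [24, 10, 6]
Step 2: Square each: [576, 100, 36]
Step 3: Sum = 712.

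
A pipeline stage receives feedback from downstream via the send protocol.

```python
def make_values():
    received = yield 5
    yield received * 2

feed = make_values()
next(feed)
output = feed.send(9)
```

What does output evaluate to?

Step 1: next(feed) advances to first yield, producing 5.
Step 2: send(9) resumes, received = 9.
Step 3: yield received * 2 = 9 * 2 = 18.
Therefore output = 18.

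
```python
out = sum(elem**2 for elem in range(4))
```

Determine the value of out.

Step 1: Compute elem**2 for each elem in range(4):
  elem=0: 0**2 = 0
  elem=1: 1**2 = 1
  elem=2: 2**2 = 4
  elem=3: 3**2 = 9
Step 2: sum = 0 + 1 + 4 + 9 = 14.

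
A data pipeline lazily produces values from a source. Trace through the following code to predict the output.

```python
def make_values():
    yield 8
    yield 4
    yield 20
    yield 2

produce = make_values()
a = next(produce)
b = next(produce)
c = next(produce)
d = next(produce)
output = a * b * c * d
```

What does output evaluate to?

Step 1: Create generator and consume all values:
  a = next(produce) = 8
  b = next(produce) = 4
  c = next(produce) = 20
  d = next(produce) = 2
Step 2: output = 8 * 4 * 20 * 2 = 1280.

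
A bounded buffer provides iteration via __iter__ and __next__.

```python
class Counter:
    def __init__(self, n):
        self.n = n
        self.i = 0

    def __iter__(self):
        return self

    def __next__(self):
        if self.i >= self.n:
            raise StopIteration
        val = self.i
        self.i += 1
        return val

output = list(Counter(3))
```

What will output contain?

Step 1: Counter(3) creates an iterator counting 0 to 2.
Step 2: list() consumes all values: [0, 1, 2].
Therefore output = [0, 1, 2].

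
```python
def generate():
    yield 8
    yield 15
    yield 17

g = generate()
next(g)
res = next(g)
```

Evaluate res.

Step 1: generate() creates a generator.
Step 2: next(g) yields 8 (consumed and discarded).
Step 3: next(g) yields 15, assigned to res.
Therefore res = 15.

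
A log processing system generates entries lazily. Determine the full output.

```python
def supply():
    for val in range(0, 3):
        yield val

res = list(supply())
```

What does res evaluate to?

Step 1: The generator yields each value from range(0, 3).
Step 2: list() consumes all yields: [0, 1, 2].
Therefore res = [0, 1, 2].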